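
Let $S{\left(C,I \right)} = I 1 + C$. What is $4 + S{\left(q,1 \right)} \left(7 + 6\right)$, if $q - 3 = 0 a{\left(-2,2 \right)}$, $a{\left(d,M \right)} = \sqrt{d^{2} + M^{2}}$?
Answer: $56$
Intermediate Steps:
$a{\left(d,M \right)} = \sqrt{M^{2} + d^{2}}$
$q = 3$ ($q = 3 + 0 \sqrt{2^{2} + \left(-2\right)^{2}} = 3 + 0 \sqrt{4 + 4} = 3 + 0 \sqrt{8} = 3 + 0 \cdot 2 \sqrt{2} = 3 + 0 = 3$)
$S{\left(C,I \right)} = C + I$ ($S{\left(C,I \right)} = I + C = C + I$)
$4 + S{\left(q,1 \right)} \left(7 + 6\right) = 4 + \left(3 + 1\right) \left(7 + 6\right) = 4 + 4 \cdot 13 = 4 + 52 = 56$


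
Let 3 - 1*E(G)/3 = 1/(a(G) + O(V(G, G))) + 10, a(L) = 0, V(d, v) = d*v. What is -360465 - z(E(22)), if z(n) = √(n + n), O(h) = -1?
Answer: -360465 - 6*I ≈ -3.6047e+5 - 6.0*I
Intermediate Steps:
E(G) = -18 (E(G) = 9 - 3*(1/(0 - 1) + 10) = 9 - 3*(1/(-1) + 10) = 9 - 3*(-1 + 10) = 9 - 3*9 = 9 - 27 = -18)
z(n) = √2*√n (z(n) = √(2*n) = √2*√n)
-360465 - z(E(22)) = -360465 - √2*√(-18) = -360465 - √2*3*I*√2 = -360465 - 6*I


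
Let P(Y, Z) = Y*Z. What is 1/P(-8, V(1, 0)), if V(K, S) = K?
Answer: -1/8 ≈ -0.12500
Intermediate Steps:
1/P(-8, V(1, 0)) = 1/(-8*1) = 1/(-8) = -1/8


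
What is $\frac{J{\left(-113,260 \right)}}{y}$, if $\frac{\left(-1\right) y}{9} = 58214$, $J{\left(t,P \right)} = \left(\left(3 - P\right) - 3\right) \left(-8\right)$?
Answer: $- \frac{80}{20151} \approx -0.00397$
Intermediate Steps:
$J{\left(t,P \right)} = 8 P$ ($J{\left(t,P \right)} = - P \left(-8\right) = 8 P$)
$y = -523926$ ($y = \left(-9\right) 58214 = -523926$)
$\frac{J{\left(-113,260 \right)}}{y} = \frac{8 \cdot 260}{-523926} = 2080 \left(- \frac{1}{523926}\right) = - \frac{80}{20151}$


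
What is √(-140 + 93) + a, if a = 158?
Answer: 158 + I*√47 ≈ 158.0 + 6.8557*I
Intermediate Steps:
√(-140 + 93) + a = √(-140 + 93) + 158 = √(-47) + 158 = I*√47 + 158 = 158 + I*√47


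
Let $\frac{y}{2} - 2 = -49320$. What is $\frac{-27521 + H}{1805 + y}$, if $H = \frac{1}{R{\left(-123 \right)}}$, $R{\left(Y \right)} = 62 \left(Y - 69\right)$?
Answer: $\frac{327609985}{1152676224} \approx 0.28422$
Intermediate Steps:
$y = -98636$ ($y = 4 + 2 \left(-49320\right) = 4 - 98640 = -98636$)
$R{\left(Y \right)} = -4278 + 62 Y$ ($R{\left(Y \right)} = 62 \left(-69 + Y\right) = -4278 + 62 Y$)
$H = - \frac{1}{11904}$ ($H = \frac{1}{-4278 + 62 \left(-123\right)} = \frac{1}{-4278 - 7626} = \frac{1}{-11904} = - \frac{1}{11904} \approx -8.4005 \cdot 10^{-5}$)
$\frac{-27521 + H}{1805 + y} = \frac{-27521 - \frac{1}{11904}}{1805 - 98636} = - \frac{327609985}{11904 \left(-96831\right)} = \left(- \frac{327609985}{11904}\right) \left(- \frac{1}{96831}\right) = \frac{327609985}{1152676224}$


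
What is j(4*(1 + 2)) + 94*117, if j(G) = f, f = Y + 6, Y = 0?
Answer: 11004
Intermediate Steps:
f = 6 (f = 0 + 6 = 6)
j(G) = 6
j(4*(1 + 2)) + 94*117 = 6 + 94*117 = 6 + 10998 = 11004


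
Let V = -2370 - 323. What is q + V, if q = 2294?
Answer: -399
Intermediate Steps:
V = -2693
q + V = 2294 - 2693 = -399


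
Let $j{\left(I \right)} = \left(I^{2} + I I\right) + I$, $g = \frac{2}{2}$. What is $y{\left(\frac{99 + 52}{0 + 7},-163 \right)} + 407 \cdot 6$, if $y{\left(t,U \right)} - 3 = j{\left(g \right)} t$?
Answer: $\frac{17568}{7} \approx 2509.7$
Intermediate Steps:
$g = 1$ ($g = 2 \cdot \frac{1}{2} = 1$)
$j{\left(I \right)} = I + 2 I^{2}$ ($j{\left(I \right)} = \left(I^{2} + I^{2}\right) + I = 2 I^{2} + I = I + 2 I^{2}$)
$y{\left(t,U \right)} = 3 + 3 t$ ($y{\left(t,U \right)} = 3 + 1 \left(1 + 2 \cdot 1\right) t = 3 + 1 \left(1 + 2\right) t = 3 + 1 \cdot 3 t = 3 + 3 t$)
$y{\left(\frac{99 + 52}{0 + 7},-163 \right)} + 407 \cdot 6 = \left(3 + 3 \frac{99 + 52}{0 + 7}\right) + 407 \cdot 6 = \left(3 + 3 \cdot \frac{151}{7}\right) + 2442 = \left(3 + \frac{453}{7}\right) + 2442 = \frac{474}{7} + 2442 = \frac{17568}{7}$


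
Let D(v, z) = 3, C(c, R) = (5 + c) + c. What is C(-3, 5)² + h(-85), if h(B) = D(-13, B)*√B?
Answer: 1 + 3*I*√85 ≈ 1.0 + 27.659*I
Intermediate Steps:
C(c, R) = 5 + 2*c
h(B) = 3*√B
C(-3, 5)² + h(-85) = (5 + 2*(-3))² + 3*√(-85) = (5 - 6)² + 3*(I*√85) = (-1)² + 3*I*√85 = 1 + 3*I*√85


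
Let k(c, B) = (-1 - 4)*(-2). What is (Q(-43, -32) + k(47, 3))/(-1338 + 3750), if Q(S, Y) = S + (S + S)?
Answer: -119/2412 ≈ -0.049337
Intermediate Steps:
Q(S, Y) = 3*S (Q(S, Y) = S + 2*S = 3*S)
k(c, B) = 10 (k(c, B) = -5*(-2) = 10)
(Q(-43, -32) + k(47, 3))/(-1338 + 3750) = (3*(-43) + 10)/(-1338 + 3750) = (-129 + 10)/2412 = -119*1/2412 = -119/2412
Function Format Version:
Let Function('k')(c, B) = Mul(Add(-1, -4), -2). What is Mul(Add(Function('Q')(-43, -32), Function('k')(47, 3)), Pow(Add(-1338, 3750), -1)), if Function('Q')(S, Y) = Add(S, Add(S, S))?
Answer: Rational(-119, 2412) ≈ -0.049337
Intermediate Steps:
Function('Q')(S, Y) = Mul(3, S) (Function('Q')(S, Y) = Add(S, Mul(2, S)) = Mul(3, S))
Function('k')(c, B) = 10 (Function('k')(c, B) = Mul(-5, -2) = 10)
Mul(Add(Function('Q')(-43, -32), Function('k')(47, 3)), Pow(Add(-1338, 3750), -1)) = Mul(Add(Mul(3, -43), 10), Pow(Add(-1338, 3750), -1)) = Mul(Add(-129, 10), Pow(2412, -1)) = Mul(-119, Rational(1, 2412)) = Rational(-119, 2412)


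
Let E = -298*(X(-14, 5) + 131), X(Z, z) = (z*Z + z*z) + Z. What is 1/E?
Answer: -1/21456 ≈ -4.6607e-5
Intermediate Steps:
X(Z, z) = Z + z² + Z*z (X(Z, z) = (Z*z + z²) + Z = (z² + Z*z) + Z = Z + z² + Z*z)
E = -21456 (E = -298*((-14 + 5² - 14*5) + 131) = -298*((-14 + 25 - 70) + 131) = -298*(-59 + 131) = -298*72 = -21456)
1/E = 1/(-21456) = -1/21456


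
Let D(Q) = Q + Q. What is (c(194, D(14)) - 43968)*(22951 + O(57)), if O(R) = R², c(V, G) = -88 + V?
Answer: -1149184400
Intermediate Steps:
D(Q) = 2*Q
(c(194, D(14)) - 43968)*(22951 + O(57)) = ((-88 + 194) - 43968)*(22951 + 57²) = (106 - 43968)*(22951 + 3249) = -43862*26200 = -1149184400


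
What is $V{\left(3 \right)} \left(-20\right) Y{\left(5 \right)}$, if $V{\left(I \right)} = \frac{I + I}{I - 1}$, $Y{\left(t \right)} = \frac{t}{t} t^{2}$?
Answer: $-1500$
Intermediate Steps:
$Y{\left(t \right)} = t^{2}$ ($Y{\left(t \right)} = 1 t^{2} = t^{2}$)
$V{\left(I \right)} = \frac{2 I}{-1 + I}$
$V{\left(3 \right)} \left(-20\right) Y{\left(5 \right)} = 2 \cdot 3 \frac{1}{-1 + 3} \left(-20\right) 5^{2} = 2 \cdot 3 \cdot \frac{1}{2} \left(-20\right) 25 = 3 \left(-20\right) 25 = \left(-60\right) 25 = -1500$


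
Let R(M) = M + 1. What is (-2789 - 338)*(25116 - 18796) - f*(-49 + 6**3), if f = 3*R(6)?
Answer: -19766147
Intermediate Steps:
R(M) = 1 + M
f = 21 (f = 3*(1 + 6) = 3*7 = 21)
(-2789 - 338)*(25116 - 18796) - f*(-49 + 6**3) = (-2789 - 338)*(25116 - 18796) - 21*(-49 + 6**3) = -3127*6320 - 21*(-49 + 216) = -19762640 - 21*167 = -19762640 - 1*3507 = -19762640 - 3507 = -19766147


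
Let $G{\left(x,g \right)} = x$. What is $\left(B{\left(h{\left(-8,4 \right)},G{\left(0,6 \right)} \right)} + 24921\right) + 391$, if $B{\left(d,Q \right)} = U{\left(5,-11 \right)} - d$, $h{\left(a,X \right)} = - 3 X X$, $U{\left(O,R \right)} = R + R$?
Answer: $25338$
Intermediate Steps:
$U{\left(O,R \right)} = 2 R$
$h{\left(a,X \right)} = - 3 X^{2}$
$B{\left(d,Q \right)} = -22 - d$ ($B{\left(d,Q \right)} = 2 \left(-11\right) - d = -22 - d$)
$\left(B{\left(h{\left(-8,4 \right)},G{\left(0,6 \right)} \right)} + 24921\right) + 391 = \left(\left(-22 - - 3 \cdot 4^{2}\right) + 24921\right) + 391 = \left(\left(-22 - \left(-3\right) 16\right) + 24921\right) + 391 = \left(\left(-22 - -48\right) + 24921\right) + 391 = \left(\left(-22 + 48\right) + 24921\right) + 391 = \left(26 + 24921\right) + 391 = 24947 + 391 = 25338$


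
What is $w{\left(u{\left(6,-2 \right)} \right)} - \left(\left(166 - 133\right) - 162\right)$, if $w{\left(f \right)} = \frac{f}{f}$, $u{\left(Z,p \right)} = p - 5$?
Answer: $130$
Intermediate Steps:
$u{\left(Z,p \right)} = -5 + p$
$w{\left(f \right)} = 1$
$w{\left(u{\left(6,-2 \right)} \right)} - \left(\left(166 - 133\right) - 162\right) = 1 - \left(\left(166 - 133\right) - 162\right) = 1 - \left(33 - 162\right) = 1 - -129 = 1 + 129 = 130$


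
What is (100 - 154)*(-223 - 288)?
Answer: 27594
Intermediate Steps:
(100 - 154)*(-223 - 288) = -54*(-511) = 27594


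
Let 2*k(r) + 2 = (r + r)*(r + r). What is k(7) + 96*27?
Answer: 2689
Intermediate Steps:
k(r) = -1 + 2*r² (k(r) = -1 + ((r + r)*(r + r))/2 = -1 + ((2*r)*(2*r))/2 = -1 + (4*r²)/2 = -1 + 2*r²)
k(7) + 96*27 = (-1 + 2*7²) + 96*27 = (-1 + 2*49) + 2592 = (-1 + 98) + 2592 = 97 + 2592 = 2689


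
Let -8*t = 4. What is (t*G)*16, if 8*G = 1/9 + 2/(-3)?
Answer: 5/9 ≈ 0.55556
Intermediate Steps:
t = -½ (t = -⅛*4 = -½ ≈ -0.50000)
G = -5/72 (G = (1/9 + 2/(-3))/8 = (1*(⅑) + 2*(-⅓))/8 = (⅑ - ⅔)/8 = (⅛)*(-5/9) = -5/72 ≈ -0.069444)
(t*G)*16 = -½*(-5/72)*16 = (5/144)*16 = 5/9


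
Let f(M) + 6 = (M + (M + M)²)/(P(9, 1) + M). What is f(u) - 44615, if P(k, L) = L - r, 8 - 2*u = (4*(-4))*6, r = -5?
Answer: -1288575/29 ≈ -44434.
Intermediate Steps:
u = 52 (u = 4 - 4*(-4)*6/2 = 4 - (-8)*6 = 4 - ½*(-96) = 4 + 48 = 52)
P(k, L) = 5 + L (P(k, L) = L - 1*(-5) = L + 5 = 5 + L)
f(M) = -6 + (M + 4*M²)/(6 + M) (f(M) = -6 + (M + (M + M)²)/((5 + 1) + M) = -6 + (M + (2*M)²)/(6 + M) = -6 + (M + 4*M²)/(6 + M))
f(u) - 44615 = (-36 - 5*52 + 4*52²)/(6 + 52) - 44615 = (-36 - 260 + 4*2704)/58 - 44615 = (-36 - 260 + 10816)/58 - 44615 = (1/58)*10520 - 44615 = 5260/29 - 44615 = -1288575/29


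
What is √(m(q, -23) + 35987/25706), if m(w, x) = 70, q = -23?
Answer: √47180972342/25706 ≈ 8.4498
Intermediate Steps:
√(m(q, -23) + 35987/25706) = √(70 + 35987/25706) = √(1835407/25706) = √47180972342/25706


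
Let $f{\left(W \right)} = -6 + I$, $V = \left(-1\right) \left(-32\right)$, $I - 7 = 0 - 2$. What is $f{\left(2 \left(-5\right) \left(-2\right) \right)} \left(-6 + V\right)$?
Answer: $-26$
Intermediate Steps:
$I = 5$ ($I = 7 + \left(0 - 2\right) = 7 - 2 = 5$)
$V = 32$
$f{\left(W \right)} = -1$ ($f{\left(W \right)} = -6 + 5 = -1$)
$f{\left(2 \left(-5\right) \left(-2\right) \right)} \left(-6 + V\right) = - (-6 + 32) = \left(-1\right) 26 = -26$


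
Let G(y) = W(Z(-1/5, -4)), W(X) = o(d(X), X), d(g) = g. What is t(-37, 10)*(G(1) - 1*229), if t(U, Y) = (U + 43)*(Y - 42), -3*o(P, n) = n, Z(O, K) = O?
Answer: 219776/5 ≈ 43955.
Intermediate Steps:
o(P, n) = -n/3
t(U, Y) = (-42 + Y)*(43 + U) (t(U, Y) = (43 + U)*(-42 + Y) = (-42 + Y)*(43 + U))
W(X) = -X/3
G(y) = 1/15 (G(y) = -(-1)/(3*5) = -⅓*(-⅕) = 1/15)
t(-37, 10)*(G(1) - 1*229) = (-1806 - 42*(-37) + 43*10 - 37*10)*(1/15 - 1*229) = (-1806 + 1554 + 430 - 370)*(1/15 - 229) = -192*(-3434/15) = 219776/5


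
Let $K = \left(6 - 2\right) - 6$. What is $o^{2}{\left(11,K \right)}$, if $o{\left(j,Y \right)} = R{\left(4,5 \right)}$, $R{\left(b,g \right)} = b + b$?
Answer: $64$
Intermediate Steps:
$K = -2$ ($K = 4 - 6 = -2$)
$R{\left(b,g \right)} = 2 b$
$o{\left(j,Y \right)} = 8$ ($o{\left(j,Y \right)} = 2 \cdot 4 = 8$)
$o^{2}{\left(11,K \right)} = 8^{2} = 64$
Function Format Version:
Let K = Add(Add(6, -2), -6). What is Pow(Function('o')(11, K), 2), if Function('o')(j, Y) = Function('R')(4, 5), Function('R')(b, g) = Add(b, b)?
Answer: 64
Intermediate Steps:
K = -2 (K = Add(4, -6) = -2)
Function('R')(b, g) = Mul(2, b)
Function('o')(j, Y) = 8 (Function('o')(j, Y) = Mul(2, 4) = 8)
Pow(Function('o')(11, K), 2) = Pow(8, 2) = 64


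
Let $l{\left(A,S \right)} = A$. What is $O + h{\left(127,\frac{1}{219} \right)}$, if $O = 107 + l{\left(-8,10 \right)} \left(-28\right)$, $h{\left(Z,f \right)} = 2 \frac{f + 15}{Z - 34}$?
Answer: $\frac{217679}{657} \approx 331.32$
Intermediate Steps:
$h{\left(Z,f \right)} = \frac{2 \left(15 + f\right)}{-34 + Z}$ ($h{\left(Z,f \right)} = 2 \frac{15 + f}{-34 + Z} = \frac{2 \left(15 + f\right)}{-34 + Z}$)
$O = 331$ ($O = 107 - -224 = 107 + 224 = 331$)
$O + h{\left(127,\frac{1}{219} \right)} = 331 + \frac{2 \left(15 + \frac{1}{219}\right)}{-34 + 127} = 331 + \frac{2 \left(15 + \frac{1}{219}\right)}{93} = 331 + 2 \cdot \frac{1}{93} \cdot \frac{3286}{219} = 331 + \frac{212}{657} = \frac{217679}{657}$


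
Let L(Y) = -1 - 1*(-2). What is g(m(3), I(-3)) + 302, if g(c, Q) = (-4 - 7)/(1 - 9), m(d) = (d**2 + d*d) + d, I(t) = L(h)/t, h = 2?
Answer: 2427/8 ≈ 303.38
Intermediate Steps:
L(Y) = 1 (L(Y) = -1 + 2 = 1)
I(t) = 1/t
m(d) = d + 2*d**2 (m(d) = (d**2 + d**2) + d = 2*d**2 + d = d + 2*d**2)
g(c, Q) = 11/8 (g(c, Q) = -11/(-8) = -11*(-1/8) = 11/8)
g(m(3), I(-3)) + 302 = 11/8 + 302 = 2427/8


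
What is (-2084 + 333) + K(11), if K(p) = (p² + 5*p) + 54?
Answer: -1521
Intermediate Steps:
K(p) = 54 + p² + 5*p
(-2084 + 333) + K(11) = (-2084 + 333) + (54 + 11² + 5*11) = -1751 + (54 + 121 + 55) = -1751 + 230 = -1521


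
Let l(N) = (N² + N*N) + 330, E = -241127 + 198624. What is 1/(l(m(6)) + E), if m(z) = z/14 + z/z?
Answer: -49/2066277 ≈ -2.3714e-5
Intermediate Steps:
m(z) = 1 + z/14 (m(z) = z*(1/14) + 1 = z/14 + 1 = 1 + z/14)
E = -42503
l(N) = 330 + 2*N² (l(N) = (N² + N²) + 330 = 2*N² + 330 = 330 + 2*N²)
1/(l(m(6)) + E) = 1/((330 + 2*(1 + (1/14)*6)²) - 42503) = 1/((330 + 2*(1 + 3/7)²) - 42503) = 1/((330 + 2*(10/7)²) - 42503) = 1/((330 + 2*(100/49)) - 42503) = 1/((330 + 200/49) - 42503) = 1/(16370/49 - 42503) = 1/(-2066277/49) = -49/2066277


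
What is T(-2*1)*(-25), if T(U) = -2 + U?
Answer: 100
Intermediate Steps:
T(-2*1)*(-25) = (-2 - 2*1)*(-25) = (-2 - 2)*(-25) = -4*(-25) = 100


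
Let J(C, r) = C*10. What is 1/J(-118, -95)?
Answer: -1/1180 ≈ -0.00084746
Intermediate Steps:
J(C, r) = 10*C
1/J(-118, -95) = 1/(10*(-118)) = 1/(-1180) = -1/1180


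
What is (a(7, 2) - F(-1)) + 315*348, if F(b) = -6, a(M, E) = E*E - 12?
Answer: 109618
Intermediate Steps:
a(M, E) = -12 + E² (a(M, E) = E² - 12 = -12 + E²)
(a(7, 2) - F(-1)) + 315*348 = ((-12 + 2²) - 1*(-6)) + 315*348 = ((-12 + 4) + 6) + 109620 = (-8 + 6) + 109620 = -2 + 109620 = 109618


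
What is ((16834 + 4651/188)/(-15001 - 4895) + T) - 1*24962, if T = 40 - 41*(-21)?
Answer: -30000696257/1246816 ≈ -24062.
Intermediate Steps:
T = 901 (T = 40 + 861 = 901)
((16834 + 4651/188)/(-15001 - 4895) + T) - 1*24962 = ((16834 + 4651/188)/(-15001 - 4895) + 901) - 1*24962 = ((16834 + 4651*(1/188))/(-19896) + 901) - 24962 = ((16834 + 4651/188)*(-1/19896) + 901) - 24962 = ((3169443/188)*(-1/19896) + 901) - 24962 = (-1056481/1246816 + 901) - 24962 = 1122324735/1246816 - 24962 = -30000696257/1246816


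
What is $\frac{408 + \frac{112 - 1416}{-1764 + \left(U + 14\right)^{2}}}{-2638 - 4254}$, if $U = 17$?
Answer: $- \frac{82232}{1383569} \approx -0.059435$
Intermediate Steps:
$\frac{408 + \frac{112 - 1416}{-1764 + \left(U + 14\right)^{2}}}{-2638 - 4254} = \frac{408 + \frac{112 - 1416}{-1764 + \left(17 + 14\right)^{2}}}{-2638 - 4254} = \frac{408 - \frac{1304}{-1764 + 31^{2}}}{-6892} = \left(408 - \frac{1304}{-1764 + 961}\right) \left(- \frac{1}{6892}\right) = \left(408 - \frac{1304}{-803}\right) \left(- \frac{1}{6892}\right) = \left(408 - - \frac{1304}{803}\right) \left(- \frac{1}{6892}\right) = \left(408 + \frac{1304}{803}\right) \left(- \frac{1}{6892}\right) = \frac{328928}{803} \left(- \frac{1}{6892}\right) = - \frac{82232}{1383569}$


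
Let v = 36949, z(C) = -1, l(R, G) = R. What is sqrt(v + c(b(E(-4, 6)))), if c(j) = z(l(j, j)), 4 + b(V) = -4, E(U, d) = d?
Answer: 2*sqrt(9237) ≈ 192.22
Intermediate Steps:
b(V) = -8 (b(V) = -4 - 4 = -8)
c(j) = -1
sqrt(v + c(b(E(-4, 6)))) = sqrt(36949 - 1) = sqrt(36948) = 2*sqrt(9237)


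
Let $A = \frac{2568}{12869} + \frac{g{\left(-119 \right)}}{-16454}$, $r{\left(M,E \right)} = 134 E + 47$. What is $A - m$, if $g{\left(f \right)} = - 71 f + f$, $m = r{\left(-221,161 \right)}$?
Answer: $- \frac{2289118291772}{105873263} \approx -21621.0$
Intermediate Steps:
$r{\left(M,E \right)} = 47 + 134 E$
$m = 21621$ ($m = 47 + 134 \cdot 161 = 47 + 21574 = 21621$)
$g{\left(f \right)} = - 70 f$
$A = - \frac{32472449}{105873263}$ ($A = \frac{2568}{12869} + \frac{\left(-70\right) \left(-119\right)}{-16454} = 2568 \cdot \frac{1}{12869} + 8330 \left(- \frac{1}{16454}\right) = \frac{2568}{12869} - \frac{4165}{8227} = - \frac{32472449}{105873263} \approx -0.30671$)
$A - m = - \frac{32472449}{105873263} - 21621 = - \frac{2289118291772}{105873263}$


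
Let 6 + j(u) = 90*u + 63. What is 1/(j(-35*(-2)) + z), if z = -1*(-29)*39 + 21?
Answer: 1/7509 ≈ 0.00013317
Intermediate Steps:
j(u) = 57 + 90*u (j(u) = -6 + (90*u + 63) = -6 + (63 + 90*u) = 57 + 90*u)
z = 1152 (z = 29*39 + 21 = 1131 + 21 = 1152)
1/(j(-35*(-2)) + z) = 1/((57 + 90*(-35*(-2))) + 1152) = 1/((57 + 90*70) + 1152) = 1/((57 + 6300) + 1152) = 1/(6357 + 1152) = 1/7509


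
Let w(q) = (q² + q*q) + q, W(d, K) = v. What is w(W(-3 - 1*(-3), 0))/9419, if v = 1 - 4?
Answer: 15/9419 ≈ 0.0015925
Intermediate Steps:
v = -3
W(d, K) = -3
w(q) = q + 2*q² (w(q) = (q² + q²) + q = 2*q² + q = q + 2*q²)
w(W(-3 - 1*(-3), 0))/9419 = -3*(1 + 2*(-3))/9419 = -3*(1 - 6)*(1/9419) = -3*(-5)*(1/9419) = 15*(1/9419) = 15/9419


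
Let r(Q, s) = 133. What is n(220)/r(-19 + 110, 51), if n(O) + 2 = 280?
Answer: 278/133 ≈ 2.0902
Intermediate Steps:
n(O) = 278 (n(O) = -2 + 280 = 278)
n(220)/r(-19 + 110, 51) = 278/133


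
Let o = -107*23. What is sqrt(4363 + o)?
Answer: sqrt(1902) ≈ 43.612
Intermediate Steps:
o = -2461
sqrt(4363 + o) = sqrt(4363 - 2461) = sqrt(1902)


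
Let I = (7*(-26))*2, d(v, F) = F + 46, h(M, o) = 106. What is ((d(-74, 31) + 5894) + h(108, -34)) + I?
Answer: 5713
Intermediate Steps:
d(v, F) = 46 + F
I = -364 (I = -182*2 = -364)
((d(-74, 31) + 5894) + h(108, -34)) + I = (((46 + 31) + 5894) + 106) - 364 = ((77 + 5894) + 106) - 364 = (5971 + 106) - 364 = 6077 - 364 = 5713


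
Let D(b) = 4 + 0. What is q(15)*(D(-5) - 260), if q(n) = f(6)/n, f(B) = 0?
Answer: 0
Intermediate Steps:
D(b) = 4
q(n) = 0 (q(n) = 0/n = 0)
q(15)*(D(-5) - 260) = 0*(4 - 260) = 0*(-256) = 0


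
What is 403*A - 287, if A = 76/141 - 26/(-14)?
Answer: 669826/987 ≈ 678.65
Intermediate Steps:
A = 2365/987 (A = 76*(1/141) - 26*(-1/14) = 76/141 + 13/7 = 2365/987 ≈ 2.3961)
403*A - 287 = 403*(2365/987) - 287 = 953095/987 - 287 = 669826/987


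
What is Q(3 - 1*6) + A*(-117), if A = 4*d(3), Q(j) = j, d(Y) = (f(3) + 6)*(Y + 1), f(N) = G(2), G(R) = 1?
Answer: -13107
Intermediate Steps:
f(N) = 1
d(Y) = 7 + 7*Y (d(Y) = (1 + 6)*(Y + 1) = 7*(1 + Y) = 7 + 7*Y)
A = 112 (A = 4*(7 + 7*3) = 4*(7 + 21) = 4*28 = 112)
Q(3 - 1*6) + A*(-117) = (3 - 1*6) + 112*(-117) = (3 - 6) - 13104 = -3 - 13104 = -13107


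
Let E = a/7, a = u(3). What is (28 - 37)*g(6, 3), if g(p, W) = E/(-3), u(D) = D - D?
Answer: 0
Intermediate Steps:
u(D) = 0
a = 0
E = 0 (E = 0/7 = 0*(1/7) = 0)
g(p, W) = 0 (g(p, W) = 0/(-3) = 0*(-1/3) = 0)
(28 - 37)*g(6, 3) = (28 - 37)*0 = -9*0 = 0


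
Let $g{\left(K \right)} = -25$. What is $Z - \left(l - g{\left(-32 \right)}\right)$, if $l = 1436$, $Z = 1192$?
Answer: $-269$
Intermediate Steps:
$Z - \left(l - g{\left(-32 \right)}\right) = 1192 - 1461 = -269$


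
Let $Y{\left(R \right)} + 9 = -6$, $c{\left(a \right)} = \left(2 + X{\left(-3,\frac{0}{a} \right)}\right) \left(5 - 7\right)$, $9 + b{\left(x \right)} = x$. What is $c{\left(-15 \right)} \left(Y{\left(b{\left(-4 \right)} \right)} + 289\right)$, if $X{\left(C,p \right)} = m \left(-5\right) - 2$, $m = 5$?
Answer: $13700$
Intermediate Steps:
$b{\left(x \right)} = -9 + x$
$X{\left(C,p \right)} = -27$ ($X{\left(C,p \right)} = 5 \left(-5\right) - 2 = -25 - 2 = -27$)
$c{\left(a \right)} = 50$ ($c{\left(a \right)} = \left(2 - 27\right) \left(5 - 7\right) = \left(-25\right) \left(-2\right) = 50$)
$Y{\left(R \right)} = -15$ ($Y{\left(R \right)} = -9 - 6 = -15$)
$c{\left(-15 \right)} \left(Y{\left(b{\left(-4 \right)} \right)} + 289\right) = 50 \left(-15 + 289\right) = 50 \cdot 274 = 13700$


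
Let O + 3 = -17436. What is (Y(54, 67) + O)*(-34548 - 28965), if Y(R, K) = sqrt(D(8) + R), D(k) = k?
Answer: 1107603207 - 63513*sqrt(62) ≈ 1.1071e+9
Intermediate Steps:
O = -17439 (O = -3 - 17436 = -17439)
Y(R, K) = sqrt(8 + R)
(Y(54, 67) + O)*(-34548 - 28965) = (sqrt(8 + 54) - 17439)*(-34548 - 28965) = (sqrt(62) - 17439)*(-63513) = (-17439 + sqrt(62))*(-63513) = 1107603207 - 63513*sqrt(62)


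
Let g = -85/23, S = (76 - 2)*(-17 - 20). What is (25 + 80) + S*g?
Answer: 235145/23 ≈ 10224.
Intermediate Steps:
S = -2738 (S = 74*(-37) = -2738)
g = -85/23 (g = -85*1/23 = -85/23 ≈ -3.6957)
(25 + 80) + S*g = (25 + 80) - 2738*(-85/23) = 105 + 232730/23 = 235145/23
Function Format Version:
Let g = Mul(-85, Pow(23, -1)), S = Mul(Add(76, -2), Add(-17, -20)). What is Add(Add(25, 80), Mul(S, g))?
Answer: Rational(235145, 23) ≈ 10224.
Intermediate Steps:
S = -2738 (S = Mul(74, -37) = -2738)
g = Rational(-85, 23) (g = Mul(-85, Rational(1, 23)) = Rational(-85, 23) ≈ -3.6957)
Add(Add(25, 80), Mul(S, g)) = Add(Add(25, 80), Mul(-2738, Rational(-85, 23))) = Add(105, Rational(232730, 23)) = Rational(235145, 23)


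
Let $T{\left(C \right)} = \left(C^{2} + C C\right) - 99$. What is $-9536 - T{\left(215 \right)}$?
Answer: $-101887$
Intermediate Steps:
$T{\left(C \right)} = -99 + 2 C^{2}$ ($T{\left(C \right)} = \left(C^{2} + C^{2}\right) - 99 = 2 C^{2} - 99 = -99 + 2 C^{2}$)
$-9536 - T{\left(215 \right)} = -9536 - \left(-99 + 2 \cdot 215^{2}\right) = -9536 - \left(-99 + 2 \cdot 46225\right) = -9536 - \left(-99 + 92450\right) = -9536 - 92351 = -101887$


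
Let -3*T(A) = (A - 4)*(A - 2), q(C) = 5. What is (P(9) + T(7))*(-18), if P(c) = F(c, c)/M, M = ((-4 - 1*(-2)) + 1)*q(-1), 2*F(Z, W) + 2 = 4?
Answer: 468/5 ≈ 93.600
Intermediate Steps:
F(Z, W) = 1 (F(Z, W) = -1 + (½)*4 = -1 + 2 = 1)
T(A) = -(-4 + A)*(-2 + A)/3 (T(A) = -(A - 4)*(A - 2)/3 = -(-4 + A)*(-2 + A)/3)
M = -5 (M = ((-4 - 1*(-2)) + 1)*5 = ((-4 + 2) + 1)*5 = (-2 + 1)*5 = -1*5 = -5)
P(c) = -⅕ (P(c) = 1/(-5) = 1*(-⅕) = -⅕)
(P(9) + T(7))*(-18) = (-⅕ + (-8/3 + 2*7 - ⅓*7²))*(-18) = (-⅕ + (-8/3 + 14 - ⅓*49))*(-18) = (-⅕ + (-8/3 + 14 - 49/3))*(-18) = (-⅕ - 5)*(-18) = -26/5*(-18) = 468/5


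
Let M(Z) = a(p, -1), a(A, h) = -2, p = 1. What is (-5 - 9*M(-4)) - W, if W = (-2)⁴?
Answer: -3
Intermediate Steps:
M(Z) = -2
W = 16
(-5 - 9*M(-4)) - W = (-5 - 9*(-2)) - 1*16 = (-5 + 18) - 16 = 13 - 16 = -3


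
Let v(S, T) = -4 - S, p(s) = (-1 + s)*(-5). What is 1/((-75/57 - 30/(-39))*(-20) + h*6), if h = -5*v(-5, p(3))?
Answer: -247/4710 ≈ -0.052442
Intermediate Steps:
p(s) = 5 - 5*s
h = -5 (h = -5*(-4 - 1*(-5)) = -5*(-4 + 5) = -5*1 = -5)
1/((-75/57 - 30/(-39))*(-20) + h*6) = 1/((-75/57 - 30/(-39))*(-20) - 5*6) = 1/((-75*1/57 - 30*(-1/39))*(-20) - 30) = 1/((-25/19 + 10/13)*(-20) - 30) = 1/(-135/247*(-20) - 30) = 1/(2700/247 - 30) = 1/(-4710/247) = -247/4710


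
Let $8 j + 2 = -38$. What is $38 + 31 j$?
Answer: $-117$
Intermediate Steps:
$j = -5$ ($j = - \frac{1}{4} + \frac{1}{8} \left(-38\right) = - \frac{1}{4} - \frac{19}{4} = -5$)
$38 + 31 j = 38 + 31 \left(-5\right) = 38 - 155 = -117$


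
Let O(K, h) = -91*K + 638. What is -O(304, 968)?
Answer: 27026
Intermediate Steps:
O(K, h) = 638 - 91*K
-O(304, 968) = -(638 - 91*304) = -(638 - 27664) = -1*(-27026) = 27026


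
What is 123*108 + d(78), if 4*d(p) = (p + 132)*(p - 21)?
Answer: 32553/2 ≈ 16277.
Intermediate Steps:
d(p) = (-21 + p)*(132 + p)/4 (d(p) = ((p + 132)*(p - 21))/4 = ((132 + p)*(-21 + p))/4 = ((-21 + p)*(132 + p))/4 = (-21 + p)*(132 + p)/4)
123*108 + d(78) = 123*108 + (-693 + (¼)*78² + (111/4)*78) = 13284 + (-693 + (¼)*6084 + 4329/2) = 13284 + (-693 + 1521 + 4329/2) = 13284 + 5985/2 = 32553/2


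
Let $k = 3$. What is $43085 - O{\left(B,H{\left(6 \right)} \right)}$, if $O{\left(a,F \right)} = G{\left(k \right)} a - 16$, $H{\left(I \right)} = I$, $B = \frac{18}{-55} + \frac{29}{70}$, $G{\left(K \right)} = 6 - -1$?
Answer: $\frac{4741043}{110} \approx 43100.0$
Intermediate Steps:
$G{\left(K \right)} = 7$ ($G{\left(K \right)} = 6 + 1 = 7$)
$B = \frac{67}{770}$ ($B = 18 \left(- \frac{1}{55}\right) + 29 \cdot \frac{1}{70} = - \frac{18}{55} + \frac{29}{70} = \frac{67}{770} \approx 0.087013$)
$O{\left(a,F \right)} = -16 + 7 a$ ($O{\left(a,F \right)} = 7 a - 16 = -16 + 7 a$)
$43085 - O{\left(B,H{\left(6 \right)} \right)} = 43085 - \left(-16 + 7 \cdot \frac{67}{770}\right) = 43085 - \left(-16 + \frac{67}{110}\right) = 43085 - - \frac{1693}{110} = 43085 + \frac{1693}{110} = \frac{4741043}{110}$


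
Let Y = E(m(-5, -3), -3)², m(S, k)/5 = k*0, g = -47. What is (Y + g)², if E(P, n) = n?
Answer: 1444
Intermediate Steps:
m(S, k) = 0 (m(S, k) = 5*(k*0) = 5*0 = 0)
Y = 9 (Y = (-3)² = 9)
(Y + g)² = (9 - 47)² = (-38)² = 1444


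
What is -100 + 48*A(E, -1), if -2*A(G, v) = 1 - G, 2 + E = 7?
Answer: -4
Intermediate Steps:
E = 5 (E = -2 + 7 = 5)
A(G, v) = -½ + G/2 (A(G, v) = -(1 - G)/2 = -½ + G/2)
-100 + 48*A(E, -1) = -100 + 48*(-½ + (½)*5) = -100 + 48*(-½ + 5/2) = -100 + 48*2 = -100 + 96 = -4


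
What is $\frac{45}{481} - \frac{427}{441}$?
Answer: $- \frac{26506}{30303} \approx -0.8747$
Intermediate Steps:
$\frac{45}{481} - \frac{427}{441} = 45 \cdot \frac{1}{481} - \frac{61}{63} = \frac{45}{481} - \frac{61}{63} = - \frac{26506}{30303}$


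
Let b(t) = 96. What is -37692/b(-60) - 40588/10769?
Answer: -34150133/86152 ≈ -396.39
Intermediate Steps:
-37692/b(-60) - 40588/10769 = -37692/96 - 40588/10769 = -37692*1/96 - 40588*1/10769 = -3141/8 - 40588/10769 = -34150133/86152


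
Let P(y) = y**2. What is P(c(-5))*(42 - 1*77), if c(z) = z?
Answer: -875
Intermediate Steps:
P(c(-5))*(42 - 1*77) = (-5)**2*(42 - 1*77) = 25*(42 - 77) = 25*(-35) = -875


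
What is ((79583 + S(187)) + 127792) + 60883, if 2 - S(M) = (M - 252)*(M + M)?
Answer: 292570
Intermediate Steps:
S(M) = 2 - 2*M*(-252 + M) (S(M) = 2 - (M - 252)*(M + M) = 2 - (-252 + M)*2*M = 2 - 2*M*(-252 + M))
((79583 + S(187)) + 127792) + 60883 = ((79583 + (2 - 2*187² + 504*187)) + 127792) + 60883 = ((79583 + (2 - 2*34969 + 94248)) + 127792) + 60883 = ((79583 + (2 - 69938 + 94248)) + 127792) + 60883 = ((79583 + 24312) + 127792) + 60883 = (103895 + 127792) + 60883 = 231687 + 60883 = 292570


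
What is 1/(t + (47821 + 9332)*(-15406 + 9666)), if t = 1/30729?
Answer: -30729/10080901042379 ≈ -3.0482e-9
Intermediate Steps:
t = 1/30729 ≈ 3.2543e-5
1/(t + (47821 + 9332)*(-15406 + 9666)) = 1/(1/30729 + (47821 + 9332)*(-15406 + 9666)) = 1/(1/30729 + 57153*(-5740)) = 1/(1/30729 - 328058220) = 1/(-10080901042379/30729) = -30729/10080901042379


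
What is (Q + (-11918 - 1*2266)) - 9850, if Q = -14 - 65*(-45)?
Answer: -21123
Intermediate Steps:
Q = 2911 (Q = -14 + 2925 = 2911)
(Q + (-11918 - 1*2266)) - 9850 = (2911 + (-11918 - 1*2266)) - 9850 = (2911 + (-11918 - 2266)) - 9850 = (2911 - 14184) - 9850 = -11273 - 9850 = -21123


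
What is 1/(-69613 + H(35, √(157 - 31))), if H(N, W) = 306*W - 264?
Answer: -69877/4870996993 - 918*√14/4870996993 ≈ -1.5051e-5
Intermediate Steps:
H(N, W) = -264 + 306*W
1/(-69613 + H(35, √(157 - 31))) = 1/(-69613 + (-264 + 306*√(157 - 31))) = 1/(-69613 + (-264 + 306*√126)) = 1/(-69613 + (-264 + 306*(3*√14))) = 1/(-69613 + (-264 + 918*√14)) = 1/(-69877 + 918*√14)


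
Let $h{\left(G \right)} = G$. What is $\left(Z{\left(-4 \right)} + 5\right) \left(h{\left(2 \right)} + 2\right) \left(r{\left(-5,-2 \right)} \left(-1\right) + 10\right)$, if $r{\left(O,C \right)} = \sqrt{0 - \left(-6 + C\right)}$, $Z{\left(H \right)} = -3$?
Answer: $80 - 16 \sqrt{2} \approx 57.373$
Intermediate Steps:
$r{\left(O,C \right)} = \sqrt{6 - C}$
$\left(Z{\left(-4 \right)} + 5\right) \left(h{\left(2 \right)} + 2\right) \left(r{\left(-5,-2 \right)} \left(-1\right) + 10\right) = \left(-3 + 5\right) \left(2 + 2\right) \left(\sqrt{6 - -2} \left(-1\right) + 10\right) = 2 \cdot 4 \left(\sqrt{6 + 2} \left(-1\right) + 10\right) = 8 \left(\sqrt{8} \left(-1\right) + 10\right) = 8 \left(2 \sqrt{2} \left(-1\right) + 10\right) = 8 \left(- 2 \sqrt{2} + 10\right) = 8 \left(10 - 2 \sqrt{2}\right) = 80 - 16 \sqrt{2}$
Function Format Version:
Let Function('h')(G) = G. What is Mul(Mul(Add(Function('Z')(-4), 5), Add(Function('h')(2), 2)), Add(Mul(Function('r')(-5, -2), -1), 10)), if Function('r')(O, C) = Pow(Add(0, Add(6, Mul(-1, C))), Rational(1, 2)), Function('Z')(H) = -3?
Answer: Add(80, Mul(-16, Pow(2, Rational(1, 2)))) ≈ 57.373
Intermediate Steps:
Function('r')(O, C) = Pow(Add(6, Mul(-1, C)), Rational(1, 2))
Mul(Mul(Add(Function('Z')(-4), 5), Add(Function('h')(2), 2)), Add(Mul(Function('r')(-5, -2), -1), 10)) = Mul(Mul(Add(-3, 5), Add(2, 2)), Add(Mul(Pow(Add(6, Mul(-1, -2)), Rational(1, 2)), -1), 10)) = Mul(Mul(2, 4), Add(Mul(Pow(Add(6, 2), Rational(1, 2)), -1), 10)) = Mul(8, Add(Mul(Pow(8, Rational(1, 2)), -1), 10)) = Mul(8, Add(Mul(Mul(2, Pow(2, Rational(1, 2))), -1), 10)) = Mul(8, Add(Mul(-2, Pow(2, Rational(1, 2))), 10)) = Mul(8, Add(10, Mul(-2, Pow(2, Rational(1, 2))))) = Add(80, Mul(-16, Pow(2, Rational(1, 2))))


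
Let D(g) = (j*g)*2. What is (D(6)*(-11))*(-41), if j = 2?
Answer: 10824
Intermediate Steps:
D(g) = 4*g (D(g) = (2*g)*2 = 4*g)
(D(6)*(-11))*(-41) = ((4*6)*(-11))*(-41) = (24*(-11))*(-41) = -264*(-41) = 10824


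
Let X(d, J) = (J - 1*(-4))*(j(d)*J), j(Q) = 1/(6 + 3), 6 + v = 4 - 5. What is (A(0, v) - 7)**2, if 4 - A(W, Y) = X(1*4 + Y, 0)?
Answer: 9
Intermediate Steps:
v = -7 (v = -6 + (4 - 5) = -6 - 1 = -7)
j(Q) = 1/9
X(d, J) = J*(4 + J)/9 (X(d, J) = (J - 1*(-4))*(J/9) = (J + 4)*(J/9) = (4 + J)*(J/9) = J*(4 + J)/9)
A(W, Y) = 4 (A(W, Y) = 4 - 0*(4 + 0)/9 = 4 - 0*4/9 = 4 - 1*0 = 4 + 0 = 4)
(A(0, v) - 7)**2 = (4 - 7)**2 = (-3)**2 = 9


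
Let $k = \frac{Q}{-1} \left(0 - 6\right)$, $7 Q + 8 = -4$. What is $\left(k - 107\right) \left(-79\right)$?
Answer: $\frac{64859}{7} \approx 9265.6$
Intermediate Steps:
$Q = - \frac{12}{7}$ ($Q = - \frac{8}{7} + \frac{1}{7} \left(-4\right) = - \frac{8}{7} - \frac{4}{7} = - \frac{12}{7} \approx -1.7143$)
$k = - \frac{72}{7}$ ($k = - \frac{12}{7 \left(-1\right)} \left(0 - 6\right) = \left(- \frac{12}{7}\right) \left(-1\right) \left(-6\right) = \frac{12}{7} \left(-6\right) = - \frac{72}{7} \approx -10.286$)
$\left(k - 107\right) \left(-79\right) = \left(- \frac{72}{7} - 107\right) \left(-79\right) = \left(- \frac{821}{7}\right) \left(-79\right) = \frac{64859}{7}$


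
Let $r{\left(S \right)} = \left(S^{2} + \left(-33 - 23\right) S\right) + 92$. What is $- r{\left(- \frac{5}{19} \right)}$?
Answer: $- \frac{38557}{361} \approx -106.81$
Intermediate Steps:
$r{\left(S \right)} = 92 + S^{2} - 56 S$ ($r{\left(S \right)} = \left(S^{2} - 56 S\right) + 92 = 92 + S^{2} - 56 S$)
$- r{\left(- \frac{5}{19} \right)} = - (92 + \left(- \frac{5}{19}\right)^{2} - 56 \left(- \frac{5}{19}\right)) = - (92 + \left(\left(-5\right) \frac{1}{19}\right)^{2} - 56 \left(\left(-5\right) \frac{1}{19}\right)) = - (92 + \left(- \frac{5}{19}\right)^{2} - - \frac{280}{19}) = - (92 + \frac{25}{361} + \frac{280}{19}) = \left(-1\right) \frac{38557}{361} = - \frac{38557}{361}$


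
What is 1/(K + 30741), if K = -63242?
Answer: -1/32501 ≈ -3.0768e-5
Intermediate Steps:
1/(K + 30741) = 1/(-63242 + 30741) = 1/(-32501) = -1/32501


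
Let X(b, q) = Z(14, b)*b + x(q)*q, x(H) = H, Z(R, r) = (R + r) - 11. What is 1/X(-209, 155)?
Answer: 1/67079 ≈ 1.4908e-5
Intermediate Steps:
Z(R, r) = -11 + R + r
X(b, q) = q**2 + b*(3 + b) (X(b, q) = (-11 + 14 + b)*b + q*q = (3 + b)*b + q**2 = b*(3 + b) + q**2 = q**2 + b*(3 + b))
1/X(-209, 155) = 1/(155**2 - 209*(3 - 209)) = 1/(24025 - 209*(-206)) = 1/(24025 + 43054) = 1/67079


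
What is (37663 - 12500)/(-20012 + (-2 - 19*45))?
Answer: -25163/20869 ≈ -1.2058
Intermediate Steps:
(37663 - 12500)/(-20012 + (-2 - 19*45)) = 25163/(-20012 + (-2 - 855)) = 25163/(-20012 - 857) = 25163/(-20869) = 25163*(-1/20869) = -25163/20869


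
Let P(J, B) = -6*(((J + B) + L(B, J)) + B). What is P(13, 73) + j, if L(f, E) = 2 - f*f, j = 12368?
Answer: 43376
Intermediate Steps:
L(f, E) = 2 - f**2
P(J, B) = -12 - 12*B - 6*J + 6*B**2 (P(J, B) = -6*(((J + B) + (2 - B**2)) + B) = -6*(((B + J) + (2 - B**2)) + B) = -6*((2 + B + J - B**2) + B) = -6*(2 + J - B**2 + 2*B) = -12 - 12*B - 6*J + 6*B**2)
P(13, 73) + j = (-12 - 12*73 - 6*13 + 6*73**2) + 12368 = (-12 - 876 - 78 + 6*5329) + 12368 = (-12 - 876 - 78 + 31974) + 12368 = 31008 + 12368 = 43376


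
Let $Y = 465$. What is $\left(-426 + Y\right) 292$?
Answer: $11388$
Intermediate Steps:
$\left(-426 + Y\right) 292 = \left(-426 + 465\right) 292 = 39 \cdot 292 = 11388$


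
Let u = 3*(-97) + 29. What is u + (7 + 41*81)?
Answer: 3066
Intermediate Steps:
u = -262 (u = -291 + 29 = -262)
u + (7 + 41*81) = -262 + (7 + 41*81) = -262 + (7 + 3321) = -262 + 3328 = 3066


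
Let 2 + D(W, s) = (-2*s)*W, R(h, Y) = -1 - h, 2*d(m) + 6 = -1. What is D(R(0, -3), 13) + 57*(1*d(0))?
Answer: -351/2 ≈ -175.50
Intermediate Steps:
d(m) = -7/2 (d(m) = -3 + (1/2)*(-1) = -3 - 1/2 = -7/2)
D(W, s) = -2 - 2*W*s (D(W, s) = -2 + (-2*s)*W = -2 - 2*W*s)
D(R(0, -3), 13) + 57*(1*d(0)) = (-2 - 2*(-1 - 1*0)*13) + 57*(1*(-7/2)) = (-2 - 2*(-1 + 0)*13) + 57*(-7/2) = (-2 - 2*(-1)*13) - 399/2 = (-2 + 26) - 399/2 = 24 - 399/2 = -351/2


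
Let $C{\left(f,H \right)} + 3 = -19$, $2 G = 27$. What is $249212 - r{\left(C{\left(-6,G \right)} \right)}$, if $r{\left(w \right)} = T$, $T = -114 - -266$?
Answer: $249060$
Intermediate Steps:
$T = 152$ ($T = -114 + 266 = 152$)
$G = \frac{27}{2}$ ($G = \frac{1}{2} \cdot 27 = \frac{27}{2} \approx 13.5$)
$C{\left(f,H \right)} = -22$ ($C{\left(f,H \right)} = -3 - 19 = -22$)
$r{\left(w \right)} = 152$
$249212 - r{\left(C{\left(-6,G \right)} \right)} = 249212 - 152 = 249060$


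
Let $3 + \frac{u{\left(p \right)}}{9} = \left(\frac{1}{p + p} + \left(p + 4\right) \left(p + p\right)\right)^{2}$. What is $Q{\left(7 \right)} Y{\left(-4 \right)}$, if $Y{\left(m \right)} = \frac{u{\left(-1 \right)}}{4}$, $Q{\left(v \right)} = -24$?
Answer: $- \frac{4239}{2} \approx -2119.5$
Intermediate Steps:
$u{\left(p \right)} = -27 + 9 \left(\frac{1}{2 p} + 2 p \left(4 + p\right)\right)^{2}$ ($u{\left(p \right)} = -27 + 9 \left(\frac{1}{p + p} + \left(p + 4\right) \left(p + p\right)\right)^{2} = -27 + 9 \left(\frac{1}{2 p} + \left(4 + p\right) 2 p\right)^{2} = -27 + 9 \left(\frac{1}{2 p} + 2 p \left(4 + p\right)\right)^{2}$)
$Y{\left(m \right)} = \frac{1413}{16}$ ($Y{\left(m \right)} = \frac{-27 + \frac{9 \left(1 + 4 \left(-1\right)^{3} + 16 \left(-1\right)^{2}\right)^{2}}{4 \cdot 1}}{4} = \left(-27 + \frac{9}{4} \cdot 1 \left(1 + 4 \left(-1\right) + 16 \cdot 1\right)^{2}\right) \frac{1}{4} = \left(-27 + \frac{9}{4} \cdot 1 \left(1 - 4 + 16\right)^{2}\right) \frac{1}{4} = \left(-27 + \frac{9}{4} \cdot 1 \cdot 13^{2}\right) \frac{1}{4} = \left(-27 + \frac{9}{4} \cdot 1 \cdot 169\right) \frac{1}{4} = \left(-27 + \frac{1521}{4}\right) \frac{1}{4} = \frac{1413}{4} \cdot \frac{1}{4} = \frac{1413}{16}$)
$Q{\left(7 \right)} Y{\left(-4 \right)} = \left(-24\right) \frac{1413}{16} = - \frac{4239}{2}$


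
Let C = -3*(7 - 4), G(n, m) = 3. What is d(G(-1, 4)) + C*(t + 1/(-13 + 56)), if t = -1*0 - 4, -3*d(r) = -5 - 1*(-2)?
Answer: 1582/43 ≈ 36.791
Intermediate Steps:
C = -9 (C = -3*3 = -9)
d(r) = 1 (d(r) = -(-5 - 1*(-2))/3 = -(-5 + 2)/3 = -⅓*(-3) = 1)
t = -4 (t = 0 - 4 = -4)
d(G(-1, 4)) + C*(t + 1/(-13 + 56)) = 1 - 9*(-4 + 1/(-13 + 56)) = 1 - 9*(-4 + 1/43) = 1 - 9*(-171/43) = 1 + 1539/43 = 1582/43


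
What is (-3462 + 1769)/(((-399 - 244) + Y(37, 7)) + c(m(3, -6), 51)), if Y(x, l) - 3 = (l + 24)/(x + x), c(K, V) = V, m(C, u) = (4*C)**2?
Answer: 125282/43555 ≈ 2.8764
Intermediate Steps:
m(C, u) = 16*C**2
Y(x, l) = 3 + (24 + l)/(2*x) (Y(x, l) = 3 + (l + 24)/(x + x) = 3 + (24 + l)/((2*x)) = 3 + (24 + l)*(1/(2*x)) = 3 + (24 + l)/(2*x))
(-3462 + 1769)/(((-399 - 244) + Y(37, 7)) + c(m(3, -6), 51)) = (-3462 + 1769)/(((-399 - 244) + (1/2)*(24 + 7 + 6*37)/37) + 51) = -1693/((-643 + (1/2)*(1/37)*(24 + 7 + 222)) + 51) = -1693/((-643 + (1/2)*(1/37)*253) + 51) = -1693/((-643 + 253/74) + 51) = -1693/(-47329/74 + 51) = -1693/(-43555/74) = -1693*(-74/43555) = 125282/43555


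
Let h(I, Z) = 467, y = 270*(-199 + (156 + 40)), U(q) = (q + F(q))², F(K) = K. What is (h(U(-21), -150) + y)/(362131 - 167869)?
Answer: -343/194262 ≈ -0.0017657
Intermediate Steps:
U(q) = 4*q² (U(q) = (q + q)² = (2*q)² = 4*q²)
y = -810 (y = 270*(-199 + 196) = 270*(-3) = -810)
(h(U(-21), -150) + y)/(362131 - 167869) = (467 - 810)/(362131 - 167869) = -343/194262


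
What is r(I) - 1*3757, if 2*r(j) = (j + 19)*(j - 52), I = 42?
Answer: -4062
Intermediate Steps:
r(j) = (-52 + j)*(19 + j)/2 (r(j) = ((j + 19)*(j - 52))/2 = ((19 + j)*(-52 + j))/2 = ((-52 + j)*(19 + j))/2 = (-52 + j)*(19 + j)/2)
r(I) - 1*3757 = (-494 + (½)*42² - 33/2*42) - 1*3757 = (-494 + (½)*1764 - 693) - 3757 = (-494 + 882 - 693) - 3757 = -305 - 3757 = -4062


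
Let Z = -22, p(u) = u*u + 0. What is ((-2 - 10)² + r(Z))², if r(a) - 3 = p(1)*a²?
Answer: 398161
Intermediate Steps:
p(u) = u² (p(u) = u² + 0 = u²)
r(a) = 3 + a² (r(a) = 3 + 1²*a² = 3 + 1*a² = 3 + a²)
((-2 - 10)² + r(Z))² = ((-2 - 10)² + (3 + (-22)²))² = ((-12)² + (3 + 484))² = (144 + 487)² = 631² = 398161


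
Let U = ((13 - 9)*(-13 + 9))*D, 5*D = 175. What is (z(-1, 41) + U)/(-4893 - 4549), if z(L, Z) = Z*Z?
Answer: -1121/9442 ≈ -0.11872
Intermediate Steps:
D = 35 (D = (⅕)*175 = 35)
z(L, Z) = Z²
U = -560 (U = ((13 - 9)*(-13 + 9))*35 = (4*(-4))*35 = -16*35 = -560)
(z(-1, 41) + U)/(-4893 - 4549) = (41² - 560)/(-4893 - 4549) = (1681 - 560)/(-9442) = 1121*(-1/9442) = -1121/9442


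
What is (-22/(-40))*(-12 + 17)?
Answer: 11/4 ≈ 2.7500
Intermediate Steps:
(-22/(-40))*(-12 + 17) = -22*(-1/40)*5 = (11/20)*5 = 11/4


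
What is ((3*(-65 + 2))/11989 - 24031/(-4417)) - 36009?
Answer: -431646863/11989 ≈ -36004.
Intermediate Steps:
((3*(-65 + 2))/11989 - 24031/(-4417)) - 36009 = ((3*(-63))*(1/11989) - 24031*(-1/4417)) - 36009 = (-189*1/11989 + 3433/631) - 36009 = (-189/11989 + 3433/631) - 36009 = 65038/11989 - 36009 = -431646863/11989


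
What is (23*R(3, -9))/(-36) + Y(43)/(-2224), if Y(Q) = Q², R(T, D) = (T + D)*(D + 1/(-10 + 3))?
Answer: -1675693/46704 ≈ -35.879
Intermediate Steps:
R(T, D) = (-⅐ + D)*(D + T) (R(T, D) = (D + T)*(D + 1/(-7)) = (D + T)*(D - ⅐) = (D + T)*(-⅐ + D) = (-⅐ + D)*(D + T))
(23*R(3, -9))/(-36) + Y(43)/(-2224) = (23*((-9)² - ⅐*(-9) - ⅐*3 - 9*3))/(-36) + 43²/(-2224) = (23*(81 + 9/7 - 3/7 - 27))*(-1/36) + 1849*(-1/2224) = (23*(384/7))*(-1/36) - 1849/2224 = (8832/7)*(-1/36) - 1849/2224 = -736/21 - 1849/2224 = -1675693/46704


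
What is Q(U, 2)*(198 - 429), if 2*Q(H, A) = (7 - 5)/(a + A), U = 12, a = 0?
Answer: -231/2 ≈ -115.50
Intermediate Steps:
Q(H, A) = 1/A (Q(H, A) = ((7 - 5)/(0 + A))/2 = (2/A)/2 = 1/A)
Q(U, 2)*(198 - 429) = (198 - 429)/2 = (½)*(-231) = -231/2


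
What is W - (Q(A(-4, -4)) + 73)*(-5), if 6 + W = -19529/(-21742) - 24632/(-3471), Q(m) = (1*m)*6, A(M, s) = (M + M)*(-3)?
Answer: 82031668181/75466482 ≈ 1087.0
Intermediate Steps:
A(M, s) = -6*M (A(M, s) = (2*M)*(-3) = -6*M)
Q(m) = 6*m (Q(m) = m*6 = 6*m)
W = 150535211/75466482 (W = -6 + (-19529/(-21742) - 24632/(-3471)) = -6 + (-19529*(-1/21742) - 24632*(-1/3471)) = -6 + (19529/21742 + 24632/3471) = -6 + 603334103/75466482 = 150535211/75466482 ≈ 1.9947)
W - (Q(A(-4, -4)) + 73)*(-5) = 150535211/75466482 - (6*(-6*(-4)) + 73)*(-5) = 150535211/75466482 - (6*24 + 73)*(-5) = 150535211/75466482 - (144 + 73)*(-5) = 150535211/75466482 - 217*(-5) = 150535211/75466482 - 1*(-1085) = 150535211/75466482 + 1085 = 82031668181/75466482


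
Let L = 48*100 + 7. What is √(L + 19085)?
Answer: 2*√5973 ≈ 154.57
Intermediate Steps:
L = 4807 (L = 4800 + 7 = 4807)
√(L + 19085) = √(4807 + 19085) = √23892 = 2*√5973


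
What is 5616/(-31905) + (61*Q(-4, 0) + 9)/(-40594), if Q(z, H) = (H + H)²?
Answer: -25362561/143905730 ≈ -0.17624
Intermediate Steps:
Q(z, H) = 4*H² (Q(z, H) = (2*H)² = 4*H²)
5616/(-31905) + (61*Q(-4, 0) + 9)/(-40594) = 5616/(-31905) + (61*(4*0²) + 9)/(-40594) = 5616*(-1/31905) + (61*(4*0) + 9)*(-1/40594) = -624/3545 + (61*0 + 9)*(-1/40594) = -624/3545 + (0 + 9)*(-1/40594) = -624/3545 + 9*(-1/40594) = -624/3545 - 9/40594 = -25362561/143905730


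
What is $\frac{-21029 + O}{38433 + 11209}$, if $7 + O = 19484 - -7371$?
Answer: $\frac{5819}{49642} \approx 0.11722$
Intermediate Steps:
$O = 26848$ ($O = -7 + \left(19484 - -7371\right) = -7 + \left(19484 + 7371\right) = -7 + 26855 = 26848$)
$\frac{-21029 + O}{38433 + 11209} = \frac{-21029 + 26848}{38433 + 11209} = \frac{5819}{49642}$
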